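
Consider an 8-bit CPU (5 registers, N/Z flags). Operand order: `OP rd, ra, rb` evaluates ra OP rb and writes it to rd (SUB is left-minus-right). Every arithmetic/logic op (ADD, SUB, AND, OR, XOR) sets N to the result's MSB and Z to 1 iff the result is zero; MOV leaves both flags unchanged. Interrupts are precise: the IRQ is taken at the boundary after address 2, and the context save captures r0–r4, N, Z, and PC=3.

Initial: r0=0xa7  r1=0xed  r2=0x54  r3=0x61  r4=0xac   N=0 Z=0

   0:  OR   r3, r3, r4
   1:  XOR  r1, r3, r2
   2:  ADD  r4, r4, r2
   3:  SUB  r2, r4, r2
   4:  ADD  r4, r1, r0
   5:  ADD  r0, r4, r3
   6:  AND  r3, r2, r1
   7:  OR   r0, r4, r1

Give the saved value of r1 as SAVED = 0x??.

SAVED = 0xb9

after  0: r0=0xa7 r1=0xed r2=0x54 r3=0xed r4=0xac  N=1 Z=0
after  1: r0=0xa7 r1=0xb9 r2=0x54 r3=0xed r4=0xac  N=1 Z=0
after  2: r0=0xa7 r1=0xb9 r2=0x54 r3=0xed r4=0x00  N=0 Z=1
-- IRQ taken; context saved, return-PC = 3 --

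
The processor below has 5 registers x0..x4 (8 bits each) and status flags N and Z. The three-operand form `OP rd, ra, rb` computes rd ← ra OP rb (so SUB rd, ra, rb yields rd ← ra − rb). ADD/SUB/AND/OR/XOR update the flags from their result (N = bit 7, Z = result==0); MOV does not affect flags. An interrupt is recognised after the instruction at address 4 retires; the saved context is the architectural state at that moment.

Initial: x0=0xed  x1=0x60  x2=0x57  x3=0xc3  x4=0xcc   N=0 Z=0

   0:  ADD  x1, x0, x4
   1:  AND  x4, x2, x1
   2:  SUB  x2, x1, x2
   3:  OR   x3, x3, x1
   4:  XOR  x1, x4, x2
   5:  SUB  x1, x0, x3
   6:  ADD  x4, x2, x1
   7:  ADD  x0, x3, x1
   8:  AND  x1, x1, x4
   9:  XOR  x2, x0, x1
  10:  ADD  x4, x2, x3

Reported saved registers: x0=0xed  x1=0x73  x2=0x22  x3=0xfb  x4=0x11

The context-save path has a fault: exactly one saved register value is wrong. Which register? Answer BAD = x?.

BAD = x2

after  0: x0=0xed x1=0xb9 x2=0x57 x3=0xc3 x4=0xcc  N=1 Z=0
after  1: x0=0xed x1=0xb9 x2=0x57 x3=0xc3 x4=0x11  N=0 Z=0
after  2: x0=0xed x1=0xb9 x2=0x62 x3=0xc3 x4=0x11  N=0 Z=0
after  3: x0=0xed x1=0xb9 x2=0x62 x3=0xfb x4=0x11  N=1 Z=0
after  4: x0=0xed x1=0x73 x2=0x62 x3=0xfb x4=0x11  N=0 Z=0
-- IRQ taken; context saved, return-PC = 5 --
mismatch: x2: reported 0x22 vs actual 0x62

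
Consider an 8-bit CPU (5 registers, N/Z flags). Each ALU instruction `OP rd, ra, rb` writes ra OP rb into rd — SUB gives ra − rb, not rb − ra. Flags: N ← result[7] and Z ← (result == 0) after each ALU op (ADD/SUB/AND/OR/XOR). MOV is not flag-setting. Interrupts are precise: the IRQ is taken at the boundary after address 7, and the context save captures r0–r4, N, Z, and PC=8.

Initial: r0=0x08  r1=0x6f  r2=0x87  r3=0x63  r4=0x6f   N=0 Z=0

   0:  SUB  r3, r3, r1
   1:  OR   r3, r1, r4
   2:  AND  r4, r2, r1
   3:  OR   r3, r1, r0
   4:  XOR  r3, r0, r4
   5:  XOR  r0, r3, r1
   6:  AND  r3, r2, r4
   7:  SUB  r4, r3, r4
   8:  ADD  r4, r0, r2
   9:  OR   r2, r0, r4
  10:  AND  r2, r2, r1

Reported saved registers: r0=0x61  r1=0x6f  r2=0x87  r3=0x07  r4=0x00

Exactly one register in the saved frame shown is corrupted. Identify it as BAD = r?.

BAD = r0

after  0: r0=0x08 r1=0x6f r2=0x87 r3=0xf4 r4=0x6f  N=1 Z=0
after  1: r0=0x08 r1=0x6f r2=0x87 r3=0x6f r4=0x6f  N=0 Z=0
after  2: r0=0x08 r1=0x6f r2=0x87 r3=0x6f r4=0x07  N=0 Z=0
after  3: r0=0x08 r1=0x6f r2=0x87 r3=0x6f r4=0x07  N=0 Z=0
after  4: r0=0x08 r1=0x6f r2=0x87 r3=0x0f r4=0x07  N=0 Z=0
after  5: r0=0x60 r1=0x6f r2=0x87 r3=0x0f r4=0x07  N=0 Z=0
after  6: r0=0x60 r1=0x6f r2=0x87 r3=0x07 r4=0x07  N=0 Z=0
after  7: r0=0x60 r1=0x6f r2=0x87 r3=0x07 r4=0x00  N=0 Z=1
-- IRQ taken; context saved, return-PC = 8 --
mismatch: r0: reported 0x61 vs actual 0x60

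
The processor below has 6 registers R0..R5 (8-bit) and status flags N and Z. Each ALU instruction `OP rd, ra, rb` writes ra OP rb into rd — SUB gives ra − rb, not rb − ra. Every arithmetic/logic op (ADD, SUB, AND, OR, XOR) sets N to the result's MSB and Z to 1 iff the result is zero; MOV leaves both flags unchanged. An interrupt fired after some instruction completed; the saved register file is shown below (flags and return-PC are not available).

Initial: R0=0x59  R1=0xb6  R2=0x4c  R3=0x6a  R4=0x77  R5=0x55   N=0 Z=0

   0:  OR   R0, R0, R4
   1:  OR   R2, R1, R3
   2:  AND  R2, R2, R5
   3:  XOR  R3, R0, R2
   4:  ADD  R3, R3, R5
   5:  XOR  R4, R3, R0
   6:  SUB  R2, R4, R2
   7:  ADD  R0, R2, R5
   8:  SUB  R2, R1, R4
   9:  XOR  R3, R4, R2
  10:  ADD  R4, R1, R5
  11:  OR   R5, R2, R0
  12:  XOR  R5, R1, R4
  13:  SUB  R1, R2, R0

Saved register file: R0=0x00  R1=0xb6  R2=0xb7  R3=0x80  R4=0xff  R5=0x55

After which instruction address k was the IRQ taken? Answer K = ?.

K = 8

after  0: R0=0x7f R1=0xb6 R2=0x4c R3=0x6a R4=0x77 R5=0x55  N=0 Z=0
after  1: R0=0x7f R1=0xb6 R2=0xfe R3=0x6a R4=0x77 R5=0x55  N=1 Z=0
after  2: R0=0x7f R1=0xb6 R2=0x54 R3=0x6a R4=0x77 R5=0x55  N=0 Z=0
after  3: R0=0x7f R1=0xb6 R2=0x54 R3=0x2b R4=0x77 R5=0x55  N=0 Z=0
after  4: R0=0x7f R1=0xb6 R2=0x54 R3=0x80 R4=0x77 R5=0x55  N=1 Z=0
after  5: R0=0x7f R1=0xb6 R2=0x54 R3=0x80 R4=0xff R5=0x55  N=1 Z=0
after  6: R0=0x7f R1=0xb6 R2=0xab R3=0x80 R4=0xff R5=0x55  N=1 Z=0
after  7: R0=0x00 R1=0xb6 R2=0xab R3=0x80 R4=0xff R5=0x55  N=0 Z=1
after  8: R0=0x00 R1=0xb6 R2=0xb7 R3=0x80 R4=0xff R5=0x55  N=1 Z=0
-- IRQ taken; context saved, return-PC = 9 --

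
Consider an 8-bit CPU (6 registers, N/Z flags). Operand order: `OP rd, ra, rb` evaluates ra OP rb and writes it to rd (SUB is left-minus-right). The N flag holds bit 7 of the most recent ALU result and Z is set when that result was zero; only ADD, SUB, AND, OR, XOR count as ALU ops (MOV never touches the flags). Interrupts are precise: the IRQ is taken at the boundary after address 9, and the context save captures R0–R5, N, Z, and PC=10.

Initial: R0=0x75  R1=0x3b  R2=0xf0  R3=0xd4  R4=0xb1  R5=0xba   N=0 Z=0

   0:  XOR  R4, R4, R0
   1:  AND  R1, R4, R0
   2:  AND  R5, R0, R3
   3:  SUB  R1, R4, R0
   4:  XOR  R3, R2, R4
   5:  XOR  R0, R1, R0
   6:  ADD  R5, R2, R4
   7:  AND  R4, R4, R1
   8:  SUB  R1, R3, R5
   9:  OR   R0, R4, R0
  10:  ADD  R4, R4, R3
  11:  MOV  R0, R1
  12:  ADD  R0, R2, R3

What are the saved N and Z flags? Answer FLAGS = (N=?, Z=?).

FLAGS = (N=0, Z=0)

after  0: R0=0x75 R1=0x3b R2=0xf0 R3=0xd4 R4=0xc4 R5=0xba  N=1 Z=0
after  1: R0=0x75 R1=0x44 R2=0xf0 R3=0xd4 R4=0xc4 R5=0xba  N=0 Z=0
after  2: R0=0x75 R1=0x44 R2=0xf0 R3=0xd4 R4=0xc4 R5=0x54  N=0 Z=0
after  3: R0=0x75 R1=0x4f R2=0xf0 R3=0xd4 R4=0xc4 R5=0x54  N=0 Z=0
after  4: R0=0x75 R1=0x4f R2=0xf0 R3=0x34 R4=0xc4 R5=0x54  N=0 Z=0
after  5: R0=0x3a R1=0x4f R2=0xf0 R3=0x34 R4=0xc4 R5=0x54  N=0 Z=0
after  6: R0=0x3a R1=0x4f R2=0xf0 R3=0x34 R4=0xc4 R5=0xb4  N=1 Z=0
after  7: R0=0x3a R1=0x4f R2=0xf0 R3=0x34 R4=0x44 R5=0xb4  N=0 Z=0
after  8: R0=0x3a R1=0x80 R2=0xf0 R3=0x34 R4=0x44 R5=0xb4  N=1 Z=0
after  9: R0=0x7e R1=0x80 R2=0xf0 R3=0x34 R4=0x44 R5=0xb4  N=0 Z=0
-- IRQ taken; context saved, return-PC = 10 --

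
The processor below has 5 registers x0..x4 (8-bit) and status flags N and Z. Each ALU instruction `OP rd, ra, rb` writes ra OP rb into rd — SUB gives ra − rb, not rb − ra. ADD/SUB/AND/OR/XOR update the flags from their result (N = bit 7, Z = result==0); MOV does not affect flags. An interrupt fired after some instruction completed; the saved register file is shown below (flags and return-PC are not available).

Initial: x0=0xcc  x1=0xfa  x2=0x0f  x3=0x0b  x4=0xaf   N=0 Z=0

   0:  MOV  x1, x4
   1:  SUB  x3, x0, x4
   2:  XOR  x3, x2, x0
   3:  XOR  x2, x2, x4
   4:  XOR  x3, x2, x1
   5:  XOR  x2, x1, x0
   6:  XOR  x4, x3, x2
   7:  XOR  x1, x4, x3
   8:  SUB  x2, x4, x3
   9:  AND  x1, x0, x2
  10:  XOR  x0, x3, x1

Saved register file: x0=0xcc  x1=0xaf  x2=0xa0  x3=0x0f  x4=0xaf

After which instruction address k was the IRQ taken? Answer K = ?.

K = 4

after  0: x0=0xcc x1=0xaf x2=0x0f x3=0x0b x4=0xaf  N=0 Z=0
after  1: x0=0xcc x1=0xaf x2=0x0f x3=0x1d x4=0xaf  N=0 Z=0
after  2: x0=0xcc x1=0xaf x2=0x0f x3=0xc3 x4=0xaf  N=1 Z=0
after  3: x0=0xcc x1=0xaf x2=0xa0 x3=0xc3 x4=0xaf  N=1 Z=0
after  4: x0=0xcc x1=0xaf x2=0xa0 x3=0x0f x4=0xaf  N=0 Z=0
-- IRQ taken; context saved, return-PC = 5 --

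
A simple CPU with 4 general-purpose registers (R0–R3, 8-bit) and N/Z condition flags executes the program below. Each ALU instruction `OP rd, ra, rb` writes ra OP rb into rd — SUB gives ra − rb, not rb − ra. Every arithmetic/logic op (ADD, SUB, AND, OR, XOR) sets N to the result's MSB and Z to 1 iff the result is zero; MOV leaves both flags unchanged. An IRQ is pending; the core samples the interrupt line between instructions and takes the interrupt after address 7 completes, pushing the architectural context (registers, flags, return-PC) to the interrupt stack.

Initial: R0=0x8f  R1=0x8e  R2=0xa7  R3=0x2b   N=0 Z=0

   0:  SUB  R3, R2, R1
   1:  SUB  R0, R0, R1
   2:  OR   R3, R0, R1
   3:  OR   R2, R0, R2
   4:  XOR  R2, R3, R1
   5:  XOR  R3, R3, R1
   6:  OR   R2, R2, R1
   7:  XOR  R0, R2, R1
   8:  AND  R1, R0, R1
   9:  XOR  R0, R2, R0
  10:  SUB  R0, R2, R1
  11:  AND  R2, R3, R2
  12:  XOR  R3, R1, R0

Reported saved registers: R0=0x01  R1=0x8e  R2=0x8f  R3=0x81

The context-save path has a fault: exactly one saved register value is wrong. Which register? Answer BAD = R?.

after  0: R0=0x8f R1=0x8e R2=0xa7 R3=0x19  N=0 Z=0
after  1: R0=0x01 R1=0x8e R2=0xa7 R3=0x19  N=0 Z=0
after  2: R0=0x01 R1=0x8e R2=0xa7 R3=0x8f  N=1 Z=0
after  3: R0=0x01 R1=0x8e R2=0xa7 R3=0x8f  N=1 Z=0
after  4: R0=0x01 R1=0x8e R2=0x01 R3=0x8f  N=0 Z=0
after  5: R0=0x01 R1=0x8e R2=0x01 R3=0x01  N=0 Z=0
after  6: R0=0x01 R1=0x8e R2=0x8f R3=0x01  N=1 Z=0
after  7: R0=0x01 R1=0x8e R2=0x8f R3=0x01  N=0 Z=0
-- IRQ taken; context saved, return-PC = 8 --
mismatch: R3: reported 0x81 vs actual 0x01

BAD = R3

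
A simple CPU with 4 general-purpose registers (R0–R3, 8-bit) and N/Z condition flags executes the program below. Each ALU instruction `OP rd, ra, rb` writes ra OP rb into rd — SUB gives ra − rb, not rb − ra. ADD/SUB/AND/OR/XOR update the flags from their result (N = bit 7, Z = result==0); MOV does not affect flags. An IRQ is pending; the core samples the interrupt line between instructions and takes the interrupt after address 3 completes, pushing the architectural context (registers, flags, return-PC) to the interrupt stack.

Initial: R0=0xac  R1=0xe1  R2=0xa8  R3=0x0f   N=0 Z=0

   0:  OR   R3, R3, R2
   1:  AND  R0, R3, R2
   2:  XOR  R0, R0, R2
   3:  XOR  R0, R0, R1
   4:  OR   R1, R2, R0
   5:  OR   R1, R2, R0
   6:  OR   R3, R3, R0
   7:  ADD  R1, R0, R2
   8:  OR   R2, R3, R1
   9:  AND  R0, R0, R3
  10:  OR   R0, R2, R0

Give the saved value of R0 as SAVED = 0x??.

SAVED = 0xe1

after  0: R0=0xac R1=0xe1 R2=0xa8 R3=0xaf  N=1 Z=0
after  1: R0=0xa8 R1=0xe1 R2=0xa8 R3=0xaf  N=1 Z=0
after  2: R0=0x00 R1=0xe1 R2=0xa8 R3=0xaf  N=0 Z=1
after  3: R0=0xe1 R1=0xe1 R2=0xa8 R3=0xaf  N=1 Z=0
-- IRQ taken; context saved, return-PC = 4 --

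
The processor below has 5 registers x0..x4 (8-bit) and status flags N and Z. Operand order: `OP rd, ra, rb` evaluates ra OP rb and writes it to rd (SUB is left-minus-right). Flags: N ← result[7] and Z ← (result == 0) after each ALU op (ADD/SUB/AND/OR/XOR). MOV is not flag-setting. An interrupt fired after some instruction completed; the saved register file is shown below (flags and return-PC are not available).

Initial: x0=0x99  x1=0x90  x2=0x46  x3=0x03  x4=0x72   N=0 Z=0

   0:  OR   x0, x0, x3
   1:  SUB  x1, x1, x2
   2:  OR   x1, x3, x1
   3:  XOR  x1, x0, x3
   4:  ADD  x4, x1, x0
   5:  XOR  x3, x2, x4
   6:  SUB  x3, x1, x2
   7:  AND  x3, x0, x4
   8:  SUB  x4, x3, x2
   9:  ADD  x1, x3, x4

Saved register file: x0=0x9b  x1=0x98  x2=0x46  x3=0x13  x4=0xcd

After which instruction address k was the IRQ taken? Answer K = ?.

after  0: x0=0x9b x1=0x90 x2=0x46 x3=0x03 x4=0x72  N=1 Z=0
after  1: x0=0x9b x1=0x4a x2=0x46 x3=0x03 x4=0x72  N=0 Z=0
after  2: x0=0x9b x1=0x4b x2=0x46 x3=0x03 x4=0x72  N=0 Z=0
after  3: x0=0x9b x1=0x98 x2=0x46 x3=0x03 x4=0x72  N=1 Z=0
after  4: x0=0x9b x1=0x98 x2=0x46 x3=0x03 x4=0x33  N=0 Z=0
after  5: x0=0x9b x1=0x98 x2=0x46 x3=0x75 x4=0x33  N=0 Z=0
after  6: x0=0x9b x1=0x98 x2=0x46 x3=0x52 x4=0x33  N=0 Z=0
after  7: x0=0x9b x1=0x98 x2=0x46 x3=0x13 x4=0x33  N=0 Z=0
after  8: x0=0x9b x1=0x98 x2=0x46 x3=0x13 x4=0xcd  N=1 Z=0
-- IRQ taken; context saved, return-PC = 9 --

K = 8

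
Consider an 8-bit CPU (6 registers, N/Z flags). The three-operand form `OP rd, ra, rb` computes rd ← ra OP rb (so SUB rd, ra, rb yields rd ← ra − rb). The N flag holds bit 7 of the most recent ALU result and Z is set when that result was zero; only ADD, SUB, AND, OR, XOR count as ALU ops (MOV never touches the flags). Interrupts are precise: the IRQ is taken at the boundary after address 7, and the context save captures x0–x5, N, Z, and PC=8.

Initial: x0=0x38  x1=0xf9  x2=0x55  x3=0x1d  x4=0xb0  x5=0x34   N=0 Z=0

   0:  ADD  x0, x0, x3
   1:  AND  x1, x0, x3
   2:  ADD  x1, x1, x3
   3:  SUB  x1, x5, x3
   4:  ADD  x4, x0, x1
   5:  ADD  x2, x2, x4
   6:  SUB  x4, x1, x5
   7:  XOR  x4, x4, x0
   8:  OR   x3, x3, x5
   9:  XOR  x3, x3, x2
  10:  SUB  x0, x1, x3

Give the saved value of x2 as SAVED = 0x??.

after  0: x0=0x55 x1=0xf9 x2=0x55 x3=0x1d x4=0xb0 x5=0x34  N=0 Z=0
after  1: x0=0x55 x1=0x15 x2=0x55 x3=0x1d x4=0xb0 x5=0x34  N=0 Z=0
after  2: x0=0x55 x1=0x32 x2=0x55 x3=0x1d x4=0xb0 x5=0x34  N=0 Z=0
after  3: x0=0x55 x1=0x17 x2=0x55 x3=0x1d x4=0xb0 x5=0x34  N=0 Z=0
after  4: x0=0x55 x1=0x17 x2=0x55 x3=0x1d x4=0x6c x5=0x34  N=0 Z=0
after  5: x0=0x55 x1=0x17 x2=0xc1 x3=0x1d x4=0x6c x5=0x34  N=1 Z=0
after  6: x0=0x55 x1=0x17 x2=0xc1 x3=0x1d x4=0xe3 x5=0x34  N=1 Z=0
after  7: x0=0x55 x1=0x17 x2=0xc1 x3=0x1d x4=0xb6 x5=0x34  N=1 Z=0
-- IRQ taken; context saved, return-PC = 8 --

SAVED = 0xc1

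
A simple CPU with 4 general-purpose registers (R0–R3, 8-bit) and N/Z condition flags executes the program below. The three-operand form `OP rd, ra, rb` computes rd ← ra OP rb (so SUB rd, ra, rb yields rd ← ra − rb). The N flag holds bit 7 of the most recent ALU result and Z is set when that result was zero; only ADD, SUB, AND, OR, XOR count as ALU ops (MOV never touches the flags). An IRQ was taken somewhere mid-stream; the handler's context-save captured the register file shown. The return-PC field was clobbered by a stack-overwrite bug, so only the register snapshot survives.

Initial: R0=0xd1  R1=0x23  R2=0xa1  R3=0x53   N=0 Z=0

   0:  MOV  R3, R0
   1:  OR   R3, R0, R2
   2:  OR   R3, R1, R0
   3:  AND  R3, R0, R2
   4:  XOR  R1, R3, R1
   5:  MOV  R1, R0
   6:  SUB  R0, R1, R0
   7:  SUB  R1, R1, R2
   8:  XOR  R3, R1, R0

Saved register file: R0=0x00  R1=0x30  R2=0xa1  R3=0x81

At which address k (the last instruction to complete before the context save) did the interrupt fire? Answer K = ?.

after  0: R0=0xd1 R1=0x23 R2=0xa1 R3=0xd1  N=0 Z=0
after  1: R0=0xd1 R1=0x23 R2=0xa1 R3=0xf1  N=1 Z=0
after  2: R0=0xd1 R1=0x23 R2=0xa1 R3=0xf3  N=1 Z=0
after  3: R0=0xd1 R1=0x23 R2=0xa1 R3=0x81  N=1 Z=0
after  4: R0=0xd1 R1=0xa2 R2=0xa1 R3=0x81  N=1 Z=0
after  5: R0=0xd1 R1=0xd1 R2=0xa1 R3=0x81  N=1 Z=0
after  6: R0=0x00 R1=0xd1 R2=0xa1 R3=0x81  N=0 Z=1
after  7: R0=0x00 R1=0x30 R2=0xa1 R3=0x81  N=0 Z=0
-- IRQ taken; context saved, return-PC = 8 --

K = 7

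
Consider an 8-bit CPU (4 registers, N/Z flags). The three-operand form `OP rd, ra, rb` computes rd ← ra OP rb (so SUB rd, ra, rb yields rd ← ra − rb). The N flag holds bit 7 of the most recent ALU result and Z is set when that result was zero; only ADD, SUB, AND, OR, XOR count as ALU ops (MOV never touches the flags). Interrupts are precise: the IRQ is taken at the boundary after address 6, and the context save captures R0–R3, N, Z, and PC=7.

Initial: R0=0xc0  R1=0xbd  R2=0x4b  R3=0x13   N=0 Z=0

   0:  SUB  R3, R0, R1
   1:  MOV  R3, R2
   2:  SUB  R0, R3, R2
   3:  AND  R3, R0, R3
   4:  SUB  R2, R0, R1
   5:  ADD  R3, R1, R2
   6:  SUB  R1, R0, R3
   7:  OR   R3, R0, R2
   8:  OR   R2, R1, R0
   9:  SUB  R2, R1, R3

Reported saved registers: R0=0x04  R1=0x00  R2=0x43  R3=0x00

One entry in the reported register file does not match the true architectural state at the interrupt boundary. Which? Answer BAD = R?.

after  0: R0=0xc0 R1=0xbd R2=0x4b R3=0x03  N=0 Z=0
after  1: R0=0xc0 R1=0xbd R2=0x4b R3=0x4b  N=0 Z=0
after  2: R0=0x00 R1=0xbd R2=0x4b R3=0x4b  N=0 Z=1
after  3: R0=0x00 R1=0xbd R2=0x4b R3=0x00  N=0 Z=1
after  4: R0=0x00 R1=0xbd R2=0x43 R3=0x00  N=0 Z=0
after  5: R0=0x00 R1=0xbd R2=0x43 R3=0x00  N=0 Z=1
after  6: R0=0x00 R1=0x00 R2=0x43 R3=0x00  N=0 Z=1
-- IRQ taken; context saved, return-PC = 7 --
mismatch: R0: reported 0x04 vs actual 0x00

BAD = R0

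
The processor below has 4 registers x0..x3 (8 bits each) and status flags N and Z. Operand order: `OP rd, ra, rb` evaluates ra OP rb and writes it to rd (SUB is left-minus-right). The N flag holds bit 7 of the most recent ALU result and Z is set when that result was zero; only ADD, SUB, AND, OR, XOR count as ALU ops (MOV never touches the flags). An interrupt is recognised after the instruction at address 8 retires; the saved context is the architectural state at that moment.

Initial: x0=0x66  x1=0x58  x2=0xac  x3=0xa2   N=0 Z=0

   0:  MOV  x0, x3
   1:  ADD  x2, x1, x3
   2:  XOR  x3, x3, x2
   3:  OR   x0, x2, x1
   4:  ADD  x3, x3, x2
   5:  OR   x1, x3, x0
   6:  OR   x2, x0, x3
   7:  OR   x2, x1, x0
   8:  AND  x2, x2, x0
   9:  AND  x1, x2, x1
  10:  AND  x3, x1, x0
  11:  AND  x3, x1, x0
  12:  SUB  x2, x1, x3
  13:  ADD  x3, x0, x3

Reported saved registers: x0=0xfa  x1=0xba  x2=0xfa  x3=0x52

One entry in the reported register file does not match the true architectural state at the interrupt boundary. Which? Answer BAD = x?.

BAD = x1

after  0: x0=0xa2 x1=0x58 x2=0xac x3=0xa2  N=0 Z=0
after  1: x0=0xa2 x1=0x58 x2=0xfa x3=0xa2  N=1 Z=0
after  2: x0=0xa2 x1=0x58 x2=0xfa x3=0x58  N=0 Z=0
after  3: x0=0xfa x1=0x58 x2=0xfa x3=0x58  N=1 Z=0
after  4: x0=0xfa x1=0x58 x2=0xfa x3=0x52  N=0 Z=0
after  5: x0=0xfa x1=0xfa x2=0xfa x3=0x52  N=1 Z=0
after  6: x0=0xfa x1=0xfa x2=0xfa x3=0x52  N=1 Z=0
after  7: x0=0xfa x1=0xfa x2=0xfa x3=0x52  N=1 Z=0
after  8: x0=0xfa x1=0xfa x2=0xfa x3=0x52  N=1 Z=0
-- IRQ taken; context saved, return-PC = 9 --
mismatch: x1: reported 0xba vs actual 0xfa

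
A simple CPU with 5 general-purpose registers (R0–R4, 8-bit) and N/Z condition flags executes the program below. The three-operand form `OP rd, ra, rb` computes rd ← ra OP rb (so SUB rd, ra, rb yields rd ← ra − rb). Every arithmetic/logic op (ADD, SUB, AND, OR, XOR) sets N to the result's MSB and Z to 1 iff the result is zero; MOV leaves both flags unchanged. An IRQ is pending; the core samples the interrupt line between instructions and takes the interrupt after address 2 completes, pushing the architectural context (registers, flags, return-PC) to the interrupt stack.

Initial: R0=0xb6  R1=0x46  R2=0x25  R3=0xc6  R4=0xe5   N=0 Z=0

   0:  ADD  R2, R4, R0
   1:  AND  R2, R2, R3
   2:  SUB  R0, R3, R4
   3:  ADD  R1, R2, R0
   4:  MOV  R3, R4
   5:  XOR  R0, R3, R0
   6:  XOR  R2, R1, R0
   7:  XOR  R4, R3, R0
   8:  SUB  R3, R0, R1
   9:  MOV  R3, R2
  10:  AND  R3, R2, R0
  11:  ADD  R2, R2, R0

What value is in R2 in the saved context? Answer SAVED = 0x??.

after  0: R0=0xb6 R1=0x46 R2=0x9b R3=0xc6 R4=0xe5  N=1 Z=0
after  1: R0=0xb6 R1=0x46 R2=0x82 R3=0xc6 R4=0xe5  N=1 Z=0
after  2: R0=0xe1 R1=0x46 R2=0x82 R3=0xc6 R4=0xe5  N=1 Z=0
-- IRQ taken; context saved, return-PC = 3 --

SAVED = 0x82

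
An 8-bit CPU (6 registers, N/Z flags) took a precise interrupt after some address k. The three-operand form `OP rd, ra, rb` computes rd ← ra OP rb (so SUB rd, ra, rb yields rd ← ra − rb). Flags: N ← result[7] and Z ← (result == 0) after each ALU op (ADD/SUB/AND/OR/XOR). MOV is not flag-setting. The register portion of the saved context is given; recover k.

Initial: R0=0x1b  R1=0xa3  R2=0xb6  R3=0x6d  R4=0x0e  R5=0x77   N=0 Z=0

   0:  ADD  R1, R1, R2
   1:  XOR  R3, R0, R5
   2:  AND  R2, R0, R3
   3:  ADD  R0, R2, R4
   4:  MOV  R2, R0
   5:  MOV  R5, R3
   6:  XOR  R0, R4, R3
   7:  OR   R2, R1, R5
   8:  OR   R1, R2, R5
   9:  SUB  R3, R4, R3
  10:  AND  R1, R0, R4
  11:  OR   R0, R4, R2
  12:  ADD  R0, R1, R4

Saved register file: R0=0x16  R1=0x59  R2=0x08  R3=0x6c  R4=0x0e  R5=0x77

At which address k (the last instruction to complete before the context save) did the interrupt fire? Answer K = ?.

after  0: R0=0x1b R1=0x59 R2=0xb6 R3=0x6d R4=0x0e R5=0x77  N=0 Z=0
after  1: R0=0x1b R1=0x59 R2=0xb6 R3=0x6c R4=0x0e R5=0x77  N=0 Z=0
after  2: R0=0x1b R1=0x59 R2=0x08 R3=0x6c R4=0x0e R5=0x77  N=0 Z=0
after  3: R0=0x16 R1=0x59 R2=0x08 R3=0x6c R4=0x0e R5=0x77  N=0 Z=0
-- IRQ taken; context saved, return-PC = 4 --

K = 3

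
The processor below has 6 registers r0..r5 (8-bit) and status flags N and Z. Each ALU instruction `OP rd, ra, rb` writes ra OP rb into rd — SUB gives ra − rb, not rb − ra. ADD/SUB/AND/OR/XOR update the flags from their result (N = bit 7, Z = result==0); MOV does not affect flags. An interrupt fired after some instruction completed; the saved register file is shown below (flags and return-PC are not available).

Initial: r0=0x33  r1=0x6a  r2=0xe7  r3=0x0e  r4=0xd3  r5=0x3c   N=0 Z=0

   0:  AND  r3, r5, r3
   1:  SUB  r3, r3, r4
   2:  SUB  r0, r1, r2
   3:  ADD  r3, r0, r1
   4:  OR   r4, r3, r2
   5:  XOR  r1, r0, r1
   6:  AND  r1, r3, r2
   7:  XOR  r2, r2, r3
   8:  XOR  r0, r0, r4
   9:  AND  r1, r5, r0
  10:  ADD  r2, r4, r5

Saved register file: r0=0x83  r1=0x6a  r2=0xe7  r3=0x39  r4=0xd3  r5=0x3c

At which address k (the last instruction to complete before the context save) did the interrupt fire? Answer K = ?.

K = 2

after  0: r0=0x33 r1=0x6a r2=0xe7 r3=0x0c r4=0xd3 r5=0x3c  N=0 Z=0
after  1: r0=0x33 r1=0x6a r2=0xe7 r3=0x39 r4=0xd3 r5=0x3c  N=0 Z=0
after  2: r0=0x83 r1=0x6a r2=0xe7 r3=0x39 r4=0xd3 r5=0x3c  N=1 Z=0
-- IRQ taken; context saved, return-PC = 3 --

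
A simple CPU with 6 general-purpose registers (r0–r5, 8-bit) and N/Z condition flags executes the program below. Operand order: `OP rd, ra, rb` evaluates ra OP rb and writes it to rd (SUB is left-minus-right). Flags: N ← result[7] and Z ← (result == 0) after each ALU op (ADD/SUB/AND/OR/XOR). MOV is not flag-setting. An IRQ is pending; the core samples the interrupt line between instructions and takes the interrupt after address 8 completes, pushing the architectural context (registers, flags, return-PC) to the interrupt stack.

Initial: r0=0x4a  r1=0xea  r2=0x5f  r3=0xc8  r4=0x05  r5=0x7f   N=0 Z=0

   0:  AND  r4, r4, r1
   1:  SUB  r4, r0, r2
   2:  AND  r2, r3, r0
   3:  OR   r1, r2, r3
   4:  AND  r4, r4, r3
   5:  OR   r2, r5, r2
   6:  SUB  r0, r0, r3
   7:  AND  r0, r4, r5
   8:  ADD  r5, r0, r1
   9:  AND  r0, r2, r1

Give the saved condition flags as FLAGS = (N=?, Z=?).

after  0: r0=0x4a r1=0xea r2=0x5f r3=0xc8 r4=0x00 r5=0x7f  N=0 Z=1
after  1: r0=0x4a r1=0xea r2=0x5f r3=0xc8 r4=0xeb r5=0x7f  N=1 Z=0
after  2: r0=0x4a r1=0xea r2=0x48 r3=0xc8 r4=0xeb r5=0x7f  N=0 Z=0
after  3: r0=0x4a r1=0xc8 r2=0x48 r3=0xc8 r4=0xeb r5=0x7f  N=1 Z=0
after  4: r0=0x4a r1=0xc8 r2=0x48 r3=0xc8 r4=0xc8 r5=0x7f  N=1 Z=0
after  5: r0=0x4a r1=0xc8 r2=0x7f r3=0xc8 r4=0xc8 r5=0x7f  N=0 Z=0
after  6: r0=0x82 r1=0xc8 r2=0x7f r3=0xc8 r4=0xc8 r5=0x7f  N=1 Z=0
after  7: r0=0x48 r1=0xc8 r2=0x7f r3=0xc8 r4=0xc8 r5=0x7f  N=0 Z=0
after  8: r0=0x48 r1=0xc8 r2=0x7f r3=0xc8 r4=0xc8 r5=0x10  N=0 Z=0
-- IRQ taken; context saved, return-PC = 9 --

FLAGS = (N=0, Z=0)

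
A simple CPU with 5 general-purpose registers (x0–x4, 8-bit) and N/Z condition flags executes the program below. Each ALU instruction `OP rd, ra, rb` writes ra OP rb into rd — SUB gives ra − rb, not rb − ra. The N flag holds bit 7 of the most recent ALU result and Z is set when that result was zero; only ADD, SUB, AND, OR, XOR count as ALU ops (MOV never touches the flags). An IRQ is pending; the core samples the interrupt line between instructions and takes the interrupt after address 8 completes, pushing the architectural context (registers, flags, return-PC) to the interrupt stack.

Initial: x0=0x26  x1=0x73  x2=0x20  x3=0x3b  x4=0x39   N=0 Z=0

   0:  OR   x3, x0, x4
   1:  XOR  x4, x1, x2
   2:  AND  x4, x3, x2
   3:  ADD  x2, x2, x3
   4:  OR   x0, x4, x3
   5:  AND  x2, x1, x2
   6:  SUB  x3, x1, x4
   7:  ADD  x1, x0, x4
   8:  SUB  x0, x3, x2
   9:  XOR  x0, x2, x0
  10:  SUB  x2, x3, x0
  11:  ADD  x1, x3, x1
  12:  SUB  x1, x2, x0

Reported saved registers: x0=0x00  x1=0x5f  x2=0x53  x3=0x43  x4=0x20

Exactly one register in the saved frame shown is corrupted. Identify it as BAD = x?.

BAD = x3

after  0: x0=0x26 x1=0x73 x2=0x20 x3=0x3f x4=0x39  N=0 Z=0
after  1: x0=0x26 x1=0x73 x2=0x20 x3=0x3f x4=0x53  N=0 Z=0
after  2: x0=0x26 x1=0x73 x2=0x20 x3=0x3f x4=0x20  N=0 Z=0
after  3: x0=0x26 x1=0x73 x2=0x5f x3=0x3f x4=0x20  N=0 Z=0
after  4: x0=0x3f x1=0x73 x2=0x5f x3=0x3f x4=0x20  N=0 Z=0
after  5: x0=0x3f x1=0x73 x2=0x53 x3=0x3f x4=0x20  N=0 Z=0
after  6: x0=0x3f x1=0x73 x2=0x53 x3=0x53 x4=0x20  N=0 Z=0
after  7: x0=0x3f x1=0x5f x2=0x53 x3=0x53 x4=0x20  N=0 Z=0
after  8: x0=0x00 x1=0x5f x2=0x53 x3=0x53 x4=0x20  N=0 Z=1
-- IRQ taken; context saved, return-PC = 9 --
mismatch: x3: reported 0x43 vs actual 0x53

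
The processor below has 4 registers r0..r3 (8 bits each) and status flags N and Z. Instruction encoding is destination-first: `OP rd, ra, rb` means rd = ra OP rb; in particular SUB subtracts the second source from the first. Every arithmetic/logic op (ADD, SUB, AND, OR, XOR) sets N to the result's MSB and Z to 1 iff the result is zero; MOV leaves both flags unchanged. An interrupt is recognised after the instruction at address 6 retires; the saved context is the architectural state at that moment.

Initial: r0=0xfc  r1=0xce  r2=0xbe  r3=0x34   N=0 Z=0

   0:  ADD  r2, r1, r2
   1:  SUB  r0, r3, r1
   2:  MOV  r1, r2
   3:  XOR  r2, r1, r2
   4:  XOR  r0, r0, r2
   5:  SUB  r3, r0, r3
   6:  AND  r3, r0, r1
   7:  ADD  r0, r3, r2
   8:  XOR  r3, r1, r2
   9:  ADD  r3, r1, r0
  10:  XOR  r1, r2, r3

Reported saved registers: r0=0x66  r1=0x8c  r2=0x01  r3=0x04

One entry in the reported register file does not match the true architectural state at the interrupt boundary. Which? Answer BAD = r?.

after  0: r0=0xfc r1=0xce r2=0x8c r3=0x34  N=1 Z=0
after  1: r0=0x66 r1=0xce r2=0x8c r3=0x34  N=0 Z=0
after  2: r0=0x66 r1=0x8c r2=0x8c r3=0x34  N=0 Z=0
after  3: r0=0x66 r1=0x8c r2=0x00 r3=0x34  N=0 Z=1
after  4: r0=0x66 r1=0x8c r2=0x00 r3=0x34  N=0 Z=0
after  5: r0=0x66 r1=0x8c r2=0x00 r3=0x32  N=0 Z=0
after  6: r0=0x66 r1=0x8c r2=0x00 r3=0x04  N=0 Z=0
-- IRQ taken; context saved, return-PC = 7 --
mismatch: r2: reported 0x01 vs actual 0x00

BAD = r2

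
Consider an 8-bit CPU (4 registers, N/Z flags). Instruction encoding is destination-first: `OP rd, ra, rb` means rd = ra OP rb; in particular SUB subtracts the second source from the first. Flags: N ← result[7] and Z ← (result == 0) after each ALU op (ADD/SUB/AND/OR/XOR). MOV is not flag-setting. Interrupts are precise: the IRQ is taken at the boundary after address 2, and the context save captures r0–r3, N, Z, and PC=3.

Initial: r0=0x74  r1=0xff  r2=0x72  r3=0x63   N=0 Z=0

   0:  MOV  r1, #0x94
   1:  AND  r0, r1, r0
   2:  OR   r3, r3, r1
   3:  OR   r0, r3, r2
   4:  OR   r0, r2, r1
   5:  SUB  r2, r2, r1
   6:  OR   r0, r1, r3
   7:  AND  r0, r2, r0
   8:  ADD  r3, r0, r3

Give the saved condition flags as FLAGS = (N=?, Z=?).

after  0: r0=0x74 r1=0x94 r2=0x72 r3=0x63  N=0 Z=0
after  1: r0=0x14 r1=0x94 r2=0x72 r3=0x63  N=0 Z=0
after  2: r0=0x14 r1=0x94 r2=0x72 r3=0xf7  N=1 Z=0
-- IRQ taken; context saved, return-PC = 3 --

FLAGS = (N=1, Z=0)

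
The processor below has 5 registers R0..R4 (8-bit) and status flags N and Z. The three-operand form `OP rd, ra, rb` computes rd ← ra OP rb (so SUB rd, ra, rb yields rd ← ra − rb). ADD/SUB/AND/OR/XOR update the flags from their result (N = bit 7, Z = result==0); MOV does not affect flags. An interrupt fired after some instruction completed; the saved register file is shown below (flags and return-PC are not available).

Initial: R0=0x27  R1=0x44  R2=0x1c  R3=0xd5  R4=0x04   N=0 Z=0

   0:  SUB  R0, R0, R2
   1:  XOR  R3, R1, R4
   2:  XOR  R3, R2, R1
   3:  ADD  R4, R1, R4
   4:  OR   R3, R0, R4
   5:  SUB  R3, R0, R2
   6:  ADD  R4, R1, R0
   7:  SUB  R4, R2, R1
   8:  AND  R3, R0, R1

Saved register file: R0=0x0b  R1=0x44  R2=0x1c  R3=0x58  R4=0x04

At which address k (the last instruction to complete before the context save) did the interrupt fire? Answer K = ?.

K = 2

after  0: R0=0x0b R1=0x44 R2=0x1c R3=0xd5 R4=0x04  N=0 Z=0
after  1: R0=0x0b R1=0x44 R2=0x1c R3=0x40 R4=0x04  N=0 Z=0
after  2: R0=0x0b R1=0x44 R2=0x1c R3=0x58 R4=0x04  N=0 Z=0
-- IRQ taken; context saved, return-PC = 3 --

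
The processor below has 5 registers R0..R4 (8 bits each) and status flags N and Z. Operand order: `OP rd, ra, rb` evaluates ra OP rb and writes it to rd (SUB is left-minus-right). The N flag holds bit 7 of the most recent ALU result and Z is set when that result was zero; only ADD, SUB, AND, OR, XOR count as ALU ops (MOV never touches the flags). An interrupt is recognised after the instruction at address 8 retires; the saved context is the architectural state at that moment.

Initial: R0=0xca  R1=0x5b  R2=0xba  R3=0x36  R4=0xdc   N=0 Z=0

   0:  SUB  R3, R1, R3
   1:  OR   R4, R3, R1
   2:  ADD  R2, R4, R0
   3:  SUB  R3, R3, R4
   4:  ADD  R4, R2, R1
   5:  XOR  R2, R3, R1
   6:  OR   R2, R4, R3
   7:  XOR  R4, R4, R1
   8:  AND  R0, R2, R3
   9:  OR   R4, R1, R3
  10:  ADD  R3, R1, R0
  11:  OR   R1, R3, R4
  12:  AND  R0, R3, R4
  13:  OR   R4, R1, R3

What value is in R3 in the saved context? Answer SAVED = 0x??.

SAVED = 0xa6

after  0: R0=0xca R1=0x5b R2=0xba R3=0x25 R4=0xdc  N=0 Z=0
after  1: R0=0xca R1=0x5b R2=0xba R3=0x25 R4=0x7f  N=0 Z=0
after  2: R0=0xca R1=0x5b R2=0x49 R3=0x25 R4=0x7f  N=0 Z=0
after  3: R0=0xca R1=0x5b R2=0x49 R3=0xa6 R4=0x7f  N=1 Z=0
after  4: R0=0xca R1=0x5b R2=0x49 R3=0xa6 R4=0xa4  N=1 Z=0
after  5: R0=0xca R1=0x5b R2=0xfd R3=0xa6 R4=0xa4  N=1 Z=0
after  6: R0=0xca R1=0x5b R2=0xa6 R3=0xa6 R4=0xa4  N=1 Z=0
after  7: R0=0xca R1=0x5b R2=0xa6 R3=0xa6 R4=0xff  N=1 Z=0
after  8: R0=0xa6 R1=0x5b R2=0xa6 R3=0xa6 R4=0xff  N=1 Z=0
-- IRQ taken; context saved, return-PC = 9 --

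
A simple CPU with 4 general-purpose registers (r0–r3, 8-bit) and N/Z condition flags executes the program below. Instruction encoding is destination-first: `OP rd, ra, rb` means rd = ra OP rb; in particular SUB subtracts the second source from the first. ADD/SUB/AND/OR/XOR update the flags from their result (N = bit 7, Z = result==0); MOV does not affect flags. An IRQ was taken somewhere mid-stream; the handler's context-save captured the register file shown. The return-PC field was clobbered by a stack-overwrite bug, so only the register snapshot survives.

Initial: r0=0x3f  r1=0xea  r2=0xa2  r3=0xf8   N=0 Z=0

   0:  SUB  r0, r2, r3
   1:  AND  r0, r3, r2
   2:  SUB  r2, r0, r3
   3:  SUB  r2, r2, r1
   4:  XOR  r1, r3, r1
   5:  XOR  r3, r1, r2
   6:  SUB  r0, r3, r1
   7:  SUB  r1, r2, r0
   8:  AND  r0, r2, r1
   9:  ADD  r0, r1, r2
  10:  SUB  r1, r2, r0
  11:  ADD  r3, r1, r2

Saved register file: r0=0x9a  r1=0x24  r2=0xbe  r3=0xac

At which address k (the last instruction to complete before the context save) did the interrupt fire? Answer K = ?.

K = 7

after  0: r0=0xaa r1=0xea r2=0xa2 r3=0xf8  N=1 Z=0
after  1: r0=0xa0 r1=0xea r2=0xa2 r3=0xf8  N=1 Z=0
after  2: r0=0xa0 r1=0xea r2=0xa8 r3=0xf8  N=1 Z=0
after  3: r0=0xa0 r1=0xea r2=0xbe r3=0xf8  N=1 Z=0
after  4: r0=0xa0 r1=0x12 r2=0xbe r3=0xf8  N=0 Z=0
after  5: r0=0xa0 r1=0x12 r2=0xbe r3=0xac  N=1 Z=0
after  6: r0=0x9a r1=0x12 r2=0xbe r3=0xac  N=1 Z=0
after  7: r0=0x9a r1=0x24 r2=0xbe r3=0xac  N=0 Z=0
-- IRQ taken; context saved, return-PC = 8 --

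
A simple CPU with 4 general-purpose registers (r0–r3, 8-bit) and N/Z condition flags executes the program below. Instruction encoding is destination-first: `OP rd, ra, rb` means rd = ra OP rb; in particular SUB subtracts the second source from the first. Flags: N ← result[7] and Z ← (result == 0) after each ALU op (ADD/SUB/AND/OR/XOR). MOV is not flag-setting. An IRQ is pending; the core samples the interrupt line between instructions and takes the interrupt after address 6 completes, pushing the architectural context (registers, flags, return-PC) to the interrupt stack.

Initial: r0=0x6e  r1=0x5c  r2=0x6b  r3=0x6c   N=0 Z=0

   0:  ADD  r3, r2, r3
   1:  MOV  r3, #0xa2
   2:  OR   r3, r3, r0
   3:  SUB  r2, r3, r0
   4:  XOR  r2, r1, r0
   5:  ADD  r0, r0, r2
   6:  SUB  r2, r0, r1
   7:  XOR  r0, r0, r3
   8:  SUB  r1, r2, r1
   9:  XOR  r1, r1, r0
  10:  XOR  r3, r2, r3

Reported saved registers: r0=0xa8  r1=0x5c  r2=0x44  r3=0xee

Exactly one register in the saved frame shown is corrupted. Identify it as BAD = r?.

BAD = r0

after  0: r0=0x6e r1=0x5c r2=0x6b r3=0xd7  N=1 Z=0
after  1: r0=0x6e r1=0x5c r2=0x6b r3=0xa2  N=1 Z=0
after  2: r0=0x6e r1=0x5c r2=0x6b r3=0xee  N=1 Z=0
after  3: r0=0x6e r1=0x5c r2=0x80 r3=0xee  N=1 Z=0
after  4: r0=0x6e r1=0x5c r2=0x32 r3=0xee  N=0 Z=0
after  5: r0=0xa0 r1=0x5c r2=0x32 r3=0xee  N=1 Z=0
after  6: r0=0xa0 r1=0x5c r2=0x44 r3=0xee  N=0 Z=0
-- IRQ taken; context saved, return-PC = 7 --
mismatch: r0: reported 0xa8 vs actual 0xa0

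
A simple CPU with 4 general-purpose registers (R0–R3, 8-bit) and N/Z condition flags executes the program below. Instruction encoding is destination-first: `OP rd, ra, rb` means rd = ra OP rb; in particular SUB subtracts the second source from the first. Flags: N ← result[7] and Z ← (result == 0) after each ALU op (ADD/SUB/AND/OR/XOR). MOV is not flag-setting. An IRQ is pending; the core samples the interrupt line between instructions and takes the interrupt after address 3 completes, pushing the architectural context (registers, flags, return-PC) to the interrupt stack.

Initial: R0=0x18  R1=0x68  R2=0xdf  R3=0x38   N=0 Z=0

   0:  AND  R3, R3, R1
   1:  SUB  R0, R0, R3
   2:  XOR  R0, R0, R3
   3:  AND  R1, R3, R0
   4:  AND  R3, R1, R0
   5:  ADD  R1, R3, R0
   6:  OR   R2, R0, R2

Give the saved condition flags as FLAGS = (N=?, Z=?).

after  0: R0=0x18 R1=0x68 R2=0xdf R3=0x28  N=0 Z=0
after  1: R0=0xf0 R1=0x68 R2=0xdf R3=0x28  N=1 Z=0
after  2: R0=0xd8 R1=0x68 R2=0xdf R3=0x28  N=1 Z=0
after  3: R0=0xd8 R1=0x08 R2=0xdf R3=0x28  N=0 Z=0
-- IRQ taken; context saved, return-PC = 4 --

FLAGS = (N=0, Z=0)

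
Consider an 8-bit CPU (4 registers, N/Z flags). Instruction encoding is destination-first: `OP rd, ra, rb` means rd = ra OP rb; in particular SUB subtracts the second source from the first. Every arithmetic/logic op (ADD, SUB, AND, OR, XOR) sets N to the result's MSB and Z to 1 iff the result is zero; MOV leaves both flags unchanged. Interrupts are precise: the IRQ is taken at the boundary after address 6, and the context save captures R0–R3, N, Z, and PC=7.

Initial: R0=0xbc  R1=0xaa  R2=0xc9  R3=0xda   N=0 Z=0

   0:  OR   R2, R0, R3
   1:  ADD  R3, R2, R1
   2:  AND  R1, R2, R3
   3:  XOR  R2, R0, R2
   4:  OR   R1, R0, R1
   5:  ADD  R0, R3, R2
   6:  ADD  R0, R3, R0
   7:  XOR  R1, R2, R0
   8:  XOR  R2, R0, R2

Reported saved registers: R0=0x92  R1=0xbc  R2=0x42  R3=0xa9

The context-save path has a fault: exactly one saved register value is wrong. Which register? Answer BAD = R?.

BAD = R3

after  0: R0=0xbc R1=0xaa R2=0xfe R3=0xda  N=1 Z=0
after  1: R0=0xbc R1=0xaa R2=0xfe R3=0xa8  N=1 Z=0
after  2: R0=0xbc R1=0xa8 R2=0xfe R3=0xa8  N=1 Z=0
after  3: R0=0xbc R1=0xa8 R2=0x42 R3=0xa8  N=0 Z=0
after  4: R0=0xbc R1=0xbc R2=0x42 R3=0xa8  N=1 Z=0
after  5: R0=0xea R1=0xbc R2=0x42 R3=0xa8  N=1 Z=0
after  6: R0=0x92 R1=0xbc R2=0x42 R3=0xa8  N=1 Z=0
-- IRQ taken; context saved, return-PC = 7 --
mismatch: R3: reported 0xa9 vs actual 0xa8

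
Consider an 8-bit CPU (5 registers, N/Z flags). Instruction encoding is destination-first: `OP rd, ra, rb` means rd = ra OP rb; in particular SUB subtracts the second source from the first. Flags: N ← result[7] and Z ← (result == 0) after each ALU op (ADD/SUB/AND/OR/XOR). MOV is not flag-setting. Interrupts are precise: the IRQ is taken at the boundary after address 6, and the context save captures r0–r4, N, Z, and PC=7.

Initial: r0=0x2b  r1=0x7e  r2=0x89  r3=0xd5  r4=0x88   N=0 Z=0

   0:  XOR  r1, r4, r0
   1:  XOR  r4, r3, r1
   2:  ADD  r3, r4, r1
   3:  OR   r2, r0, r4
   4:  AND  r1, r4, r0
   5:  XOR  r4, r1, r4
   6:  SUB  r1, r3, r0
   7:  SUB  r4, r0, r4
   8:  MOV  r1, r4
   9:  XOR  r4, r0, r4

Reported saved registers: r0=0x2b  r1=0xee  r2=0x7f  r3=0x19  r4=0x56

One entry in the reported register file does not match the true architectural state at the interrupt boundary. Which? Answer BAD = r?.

after  0: r0=0x2b r1=0xa3 r2=0x89 r3=0xd5 r4=0x88  N=1 Z=0
after  1: r0=0x2b r1=0xa3 r2=0x89 r3=0xd5 r4=0x76  N=0 Z=0
after  2: r0=0x2b r1=0xa3 r2=0x89 r3=0x19 r4=0x76  N=0 Z=0
after  3: r0=0x2b r1=0xa3 r2=0x7f r3=0x19 r4=0x76  N=0 Z=0
after  4: r0=0x2b r1=0x22 r2=0x7f r3=0x19 r4=0x76  N=0 Z=0
after  5: r0=0x2b r1=0x22 r2=0x7f r3=0x19 r4=0x54  N=0 Z=0
after  6: r0=0x2b r1=0xee r2=0x7f r3=0x19 r4=0x54  N=1 Z=0
-- IRQ taken; context saved, return-PC = 7 --
mismatch: r4: reported 0x56 vs actual 0x54

BAD = r4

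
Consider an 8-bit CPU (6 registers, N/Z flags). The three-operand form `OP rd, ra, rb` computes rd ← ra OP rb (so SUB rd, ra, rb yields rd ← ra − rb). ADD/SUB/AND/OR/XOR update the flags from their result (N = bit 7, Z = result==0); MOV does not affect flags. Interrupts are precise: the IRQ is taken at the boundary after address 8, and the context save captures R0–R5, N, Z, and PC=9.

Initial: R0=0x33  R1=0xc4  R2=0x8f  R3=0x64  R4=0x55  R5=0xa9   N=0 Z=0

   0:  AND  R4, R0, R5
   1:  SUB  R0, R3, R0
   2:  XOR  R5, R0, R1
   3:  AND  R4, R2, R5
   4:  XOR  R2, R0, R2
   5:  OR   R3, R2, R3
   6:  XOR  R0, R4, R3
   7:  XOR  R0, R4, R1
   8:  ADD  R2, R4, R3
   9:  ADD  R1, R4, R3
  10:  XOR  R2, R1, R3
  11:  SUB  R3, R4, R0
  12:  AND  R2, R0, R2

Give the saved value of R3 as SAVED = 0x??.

SAVED = 0xfe

after  0: R0=0x33 R1=0xc4 R2=0x8f R3=0x64 R4=0x21 R5=0xa9  N=0 Z=0
after  1: R0=0x31 R1=0xc4 R2=0x8f R3=0x64 R4=0x21 R5=0xa9  N=0 Z=0
after  2: R0=0x31 R1=0xc4 R2=0x8f R3=0x64 R4=0x21 R5=0xf5  N=1 Z=0
after  3: R0=0x31 R1=0xc4 R2=0x8f R3=0x64 R4=0x85 R5=0xf5  N=1 Z=0
after  4: R0=0x31 R1=0xc4 R2=0xbe R3=0x64 R4=0x85 R5=0xf5  N=1 Z=0
after  5: R0=0x31 R1=0xc4 R2=0xbe R3=0xfe R4=0x85 R5=0xf5  N=1 Z=0
after  6: R0=0x7b R1=0xc4 R2=0xbe R3=0xfe R4=0x85 R5=0xf5  N=0 Z=0
after  7: R0=0x41 R1=0xc4 R2=0xbe R3=0xfe R4=0x85 R5=0xf5  N=0 Z=0
after  8: R0=0x41 R1=0xc4 R2=0x83 R3=0xfe R4=0x85 R5=0xf5  N=1 Z=0
-- IRQ taken; context saved, return-PC = 9 --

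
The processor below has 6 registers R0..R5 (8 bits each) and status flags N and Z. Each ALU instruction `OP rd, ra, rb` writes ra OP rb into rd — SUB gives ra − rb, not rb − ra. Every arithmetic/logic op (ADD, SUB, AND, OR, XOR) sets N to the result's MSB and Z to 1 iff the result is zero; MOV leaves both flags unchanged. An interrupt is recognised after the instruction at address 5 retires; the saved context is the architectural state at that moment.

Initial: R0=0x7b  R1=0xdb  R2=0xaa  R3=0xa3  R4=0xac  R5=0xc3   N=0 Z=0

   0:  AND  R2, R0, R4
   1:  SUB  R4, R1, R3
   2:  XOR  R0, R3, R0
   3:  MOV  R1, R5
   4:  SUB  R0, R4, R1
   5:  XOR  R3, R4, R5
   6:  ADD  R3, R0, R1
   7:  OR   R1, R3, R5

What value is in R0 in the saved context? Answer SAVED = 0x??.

after  0: R0=0x7b R1=0xdb R2=0x28 R3=0xa3 R4=0xac R5=0xc3  N=0 Z=0
after  1: R0=0x7b R1=0xdb R2=0x28 R3=0xa3 R4=0x38 R5=0xc3  N=0 Z=0
after  2: R0=0xd8 R1=0xdb R2=0x28 R3=0xa3 R4=0x38 R5=0xc3  N=1 Z=0
after  3: R0=0xd8 R1=0xc3 R2=0x28 R3=0xa3 R4=0x38 R5=0xc3  N=1 Z=0
after  4: R0=0x75 R1=0xc3 R2=0x28 R3=0xa3 R4=0x38 R5=0xc3  N=0 Z=0
after  5: R0=0x75 R1=0xc3 R2=0x28 R3=0xfb R4=0x38 R5=0xc3  N=1 Z=0
-- IRQ taken; context saved, return-PC = 6 --

SAVED = 0x75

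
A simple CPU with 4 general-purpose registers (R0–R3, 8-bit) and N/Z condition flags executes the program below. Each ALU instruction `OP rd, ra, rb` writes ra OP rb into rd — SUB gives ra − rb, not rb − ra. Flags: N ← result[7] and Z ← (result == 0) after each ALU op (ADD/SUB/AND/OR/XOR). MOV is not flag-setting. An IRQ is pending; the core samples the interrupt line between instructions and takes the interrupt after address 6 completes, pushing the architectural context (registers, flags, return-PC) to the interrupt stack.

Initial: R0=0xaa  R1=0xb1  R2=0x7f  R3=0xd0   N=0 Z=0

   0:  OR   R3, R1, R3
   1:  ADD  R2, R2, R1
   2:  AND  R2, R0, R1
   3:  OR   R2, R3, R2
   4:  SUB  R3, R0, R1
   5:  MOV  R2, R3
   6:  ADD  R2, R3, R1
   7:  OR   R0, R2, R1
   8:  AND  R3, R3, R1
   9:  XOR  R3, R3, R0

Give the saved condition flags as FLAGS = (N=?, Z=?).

FLAGS = (N=1, Z=0)

after  0: R0=0xaa R1=0xb1 R2=0x7f R3=0xf1  N=1 Z=0
after  1: R0=0xaa R1=0xb1 R2=0x30 R3=0xf1  N=0 Z=0
after  2: R0=0xaa R1=0xb1 R2=0xa0 R3=0xf1  N=1 Z=0
after  3: R0=0xaa R1=0xb1 R2=0xf1 R3=0xf1  N=1 Z=0
after  4: R0=0xaa R1=0xb1 R2=0xf1 R3=0xf9  N=1 Z=0
after  5: R0=0xaa R1=0xb1 R2=0xf9 R3=0xf9  N=1 Z=0
after  6: R0=0xaa R1=0xb1 R2=0xaa R3=0xf9  N=1 Z=0
-- IRQ taken; context saved, return-PC = 7 --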